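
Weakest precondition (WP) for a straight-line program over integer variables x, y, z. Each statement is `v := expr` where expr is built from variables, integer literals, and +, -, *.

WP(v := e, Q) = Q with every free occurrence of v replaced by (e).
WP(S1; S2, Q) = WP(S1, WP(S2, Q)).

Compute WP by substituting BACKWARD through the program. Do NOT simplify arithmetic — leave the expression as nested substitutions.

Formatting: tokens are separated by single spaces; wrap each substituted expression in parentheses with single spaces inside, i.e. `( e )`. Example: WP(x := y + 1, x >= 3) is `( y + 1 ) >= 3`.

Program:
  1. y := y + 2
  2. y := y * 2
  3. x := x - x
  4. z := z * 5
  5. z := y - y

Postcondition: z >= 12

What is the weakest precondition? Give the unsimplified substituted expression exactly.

Answer: ( ( ( y + 2 ) * 2 ) - ( ( y + 2 ) * 2 ) ) >= 12

Derivation:
post: z >= 12
stmt 5: z := y - y  -- replace 1 occurrence(s) of z with (y - y)
  => ( y - y ) >= 12
stmt 4: z := z * 5  -- replace 0 occurrence(s) of z with (z * 5)
  => ( y - y ) >= 12
stmt 3: x := x - x  -- replace 0 occurrence(s) of x with (x - x)
  => ( y - y ) >= 12
stmt 2: y := y * 2  -- replace 2 occurrence(s) of y with (y * 2)
  => ( ( y * 2 ) - ( y * 2 ) ) >= 12
stmt 1: y := y + 2  -- replace 2 occurrence(s) of y with (y + 2)
  => ( ( ( y + 2 ) * 2 ) - ( ( y + 2 ) * 2 ) ) >= 12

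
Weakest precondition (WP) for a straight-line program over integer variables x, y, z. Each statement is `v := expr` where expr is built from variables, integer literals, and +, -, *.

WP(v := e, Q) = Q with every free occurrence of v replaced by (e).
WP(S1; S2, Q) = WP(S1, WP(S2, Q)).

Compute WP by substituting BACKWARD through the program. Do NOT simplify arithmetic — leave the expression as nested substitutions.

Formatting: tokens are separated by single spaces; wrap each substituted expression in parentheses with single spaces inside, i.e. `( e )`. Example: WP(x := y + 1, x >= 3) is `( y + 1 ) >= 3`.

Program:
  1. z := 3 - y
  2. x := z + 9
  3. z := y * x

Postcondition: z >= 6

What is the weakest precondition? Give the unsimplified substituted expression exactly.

post: z >= 6
stmt 3: z := y * x  -- replace 1 occurrence(s) of z with (y * x)
  => ( y * x ) >= 6
stmt 2: x := z + 9  -- replace 1 occurrence(s) of x with (z + 9)
  => ( y * ( z + 9 ) ) >= 6
stmt 1: z := 3 - y  -- replace 1 occurrence(s) of z with (3 - y)
  => ( y * ( ( 3 - y ) + 9 ) ) >= 6

Answer: ( y * ( ( 3 - y ) + 9 ) ) >= 6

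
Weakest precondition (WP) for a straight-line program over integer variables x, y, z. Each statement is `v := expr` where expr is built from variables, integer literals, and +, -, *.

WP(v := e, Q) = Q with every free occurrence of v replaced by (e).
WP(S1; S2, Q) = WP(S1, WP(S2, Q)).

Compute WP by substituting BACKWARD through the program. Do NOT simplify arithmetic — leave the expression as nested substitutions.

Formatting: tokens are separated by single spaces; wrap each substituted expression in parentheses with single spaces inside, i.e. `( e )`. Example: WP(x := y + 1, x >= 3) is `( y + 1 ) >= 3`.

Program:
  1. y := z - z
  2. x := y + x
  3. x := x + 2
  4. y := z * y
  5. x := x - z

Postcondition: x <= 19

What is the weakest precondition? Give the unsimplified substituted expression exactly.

Answer: ( ( ( ( z - z ) + x ) + 2 ) - z ) <= 19

Derivation:
post: x <= 19
stmt 5: x := x - z  -- replace 1 occurrence(s) of x with (x - z)
  => ( x - z ) <= 19
stmt 4: y := z * y  -- replace 0 occurrence(s) of y with (z * y)
  => ( x - z ) <= 19
stmt 3: x := x + 2  -- replace 1 occurrence(s) of x with (x + 2)
  => ( ( x + 2 ) - z ) <= 19
stmt 2: x := y + x  -- replace 1 occurrence(s) of x with (y + x)
  => ( ( ( y + x ) + 2 ) - z ) <= 19
stmt 1: y := z - z  -- replace 1 occurrence(s) of y with (z - z)
  => ( ( ( ( z - z ) + x ) + 2 ) - z ) <= 19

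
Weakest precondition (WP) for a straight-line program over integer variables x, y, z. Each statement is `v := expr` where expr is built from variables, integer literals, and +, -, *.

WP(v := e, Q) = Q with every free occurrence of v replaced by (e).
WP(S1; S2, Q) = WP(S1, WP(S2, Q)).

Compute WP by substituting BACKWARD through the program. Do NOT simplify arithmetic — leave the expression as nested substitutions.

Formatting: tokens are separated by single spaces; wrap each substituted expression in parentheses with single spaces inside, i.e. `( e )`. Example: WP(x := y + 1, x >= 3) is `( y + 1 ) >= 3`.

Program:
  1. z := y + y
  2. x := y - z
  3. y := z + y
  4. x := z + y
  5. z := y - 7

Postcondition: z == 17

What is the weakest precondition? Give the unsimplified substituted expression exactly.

post: z == 17
stmt 5: z := y - 7  -- replace 1 occurrence(s) of z with (y - 7)
  => ( y - 7 ) == 17
stmt 4: x := z + y  -- replace 0 occurrence(s) of x with (z + y)
  => ( y - 7 ) == 17
stmt 3: y := z + y  -- replace 1 occurrence(s) of y with (z + y)
  => ( ( z + y ) - 7 ) == 17
stmt 2: x := y - z  -- replace 0 occurrence(s) of x with (y - z)
  => ( ( z + y ) - 7 ) == 17
stmt 1: z := y + y  -- replace 1 occurrence(s) of z with (y + y)
  => ( ( ( y + y ) + y ) - 7 ) == 17

Answer: ( ( ( y + y ) + y ) - 7 ) == 17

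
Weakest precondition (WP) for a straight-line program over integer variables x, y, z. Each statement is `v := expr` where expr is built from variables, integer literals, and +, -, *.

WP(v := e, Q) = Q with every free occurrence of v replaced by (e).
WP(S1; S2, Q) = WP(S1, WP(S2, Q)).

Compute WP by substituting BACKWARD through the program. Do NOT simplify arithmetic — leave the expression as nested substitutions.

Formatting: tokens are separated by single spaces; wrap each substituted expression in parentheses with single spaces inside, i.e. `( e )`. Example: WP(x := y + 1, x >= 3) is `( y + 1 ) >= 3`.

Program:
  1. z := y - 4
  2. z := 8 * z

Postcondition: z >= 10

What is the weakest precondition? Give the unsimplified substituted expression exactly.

post: z >= 10
stmt 2: z := 8 * z  -- replace 1 occurrence(s) of z with (8 * z)
  => ( 8 * z ) >= 10
stmt 1: z := y - 4  -- replace 1 occurrence(s) of z with (y - 4)
  => ( 8 * ( y - 4 ) ) >= 10

Answer: ( 8 * ( y - 4 ) ) >= 10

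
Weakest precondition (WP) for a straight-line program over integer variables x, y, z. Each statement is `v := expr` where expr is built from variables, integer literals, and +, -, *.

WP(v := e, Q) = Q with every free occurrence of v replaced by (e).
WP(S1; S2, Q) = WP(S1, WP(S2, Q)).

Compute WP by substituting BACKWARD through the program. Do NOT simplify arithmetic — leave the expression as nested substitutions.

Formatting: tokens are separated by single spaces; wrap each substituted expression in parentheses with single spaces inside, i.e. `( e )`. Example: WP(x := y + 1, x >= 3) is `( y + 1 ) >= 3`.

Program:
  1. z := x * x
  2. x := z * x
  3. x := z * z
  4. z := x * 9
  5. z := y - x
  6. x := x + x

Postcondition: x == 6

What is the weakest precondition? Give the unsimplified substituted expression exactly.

Answer: ( ( ( x * x ) * ( x * x ) ) + ( ( x * x ) * ( x * x ) ) ) == 6

Derivation:
post: x == 6
stmt 6: x := x + x  -- replace 1 occurrence(s) of x with (x + x)
  => ( x + x ) == 6
stmt 5: z := y - x  -- replace 0 occurrence(s) of z with (y - x)
  => ( x + x ) == 6
stmt 4: z := x * 9  -- replace 0 occurrence(s) of z with (x * 9)
  => ( x + x ) == 6
stmt 3: x := z * z  -- replace 2 occurrence(s) of x with (z * z)
  => ( ( z * z ) + ( z * z ) ) == 6
stmt 2: x := z * x  -- replace 0 occurrence(s) of x with (z * x)
  => ( ( z * z ) + ( z * z ) ) == 6
stmt 1: z := x * x  -- replace 4 occurrence(s) of z with (x * x)
  => ( ( ( x * x ) * ( x * x ) ) + ( ( x * x ) * ( x * x ) ) ) == 6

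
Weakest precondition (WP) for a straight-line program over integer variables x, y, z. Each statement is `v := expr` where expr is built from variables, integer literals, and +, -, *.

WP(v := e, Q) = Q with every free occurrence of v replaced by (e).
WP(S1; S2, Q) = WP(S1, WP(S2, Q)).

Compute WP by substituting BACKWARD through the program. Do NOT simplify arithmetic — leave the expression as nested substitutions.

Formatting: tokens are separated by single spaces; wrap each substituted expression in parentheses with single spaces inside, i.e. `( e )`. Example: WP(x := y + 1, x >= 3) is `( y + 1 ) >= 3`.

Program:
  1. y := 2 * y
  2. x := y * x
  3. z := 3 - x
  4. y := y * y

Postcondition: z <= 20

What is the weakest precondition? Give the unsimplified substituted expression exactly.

post: z <= 20
stmt 4: y := y * y  -- replace 0 occurrence(s) of y with (y * y)
  => z <= 20
stmt 3: z := 3 - x  -- replace 1 occurrence(s) of z with (3 - x)
  => ( 3 - x ) <= 20
stmt 2: x := y * x  -- replace 1 occurrence(s) of x with (y * x)
  => ( 3 - ( y * x ) ) <= 20
stmt 1: y := 2 * y  -- replace 1 occurrence(s) of y with (2 * y)
  => ( 3 - ( ( 2 * y ) * x ) ) <= 20

Answer: ( 3 - ( ( 2 * y ) * x ) ) <= 20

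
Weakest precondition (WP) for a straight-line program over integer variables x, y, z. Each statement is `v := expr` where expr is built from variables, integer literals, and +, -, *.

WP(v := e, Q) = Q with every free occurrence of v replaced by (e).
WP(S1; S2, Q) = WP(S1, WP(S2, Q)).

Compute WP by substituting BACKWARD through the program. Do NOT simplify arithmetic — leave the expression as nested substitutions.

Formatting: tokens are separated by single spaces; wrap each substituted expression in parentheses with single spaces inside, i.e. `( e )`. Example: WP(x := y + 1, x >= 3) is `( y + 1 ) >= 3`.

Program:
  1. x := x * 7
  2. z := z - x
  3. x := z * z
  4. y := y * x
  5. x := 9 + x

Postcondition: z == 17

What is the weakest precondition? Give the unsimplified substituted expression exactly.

post: z == 17
stmt 5: x := 9 + x  -- replace 0 occurrence(s) of x with (9 + x)
  => z == 17
stmt 4: y := y * x  -- replace 0 occurrence(s) of y with (y * x)
  => z == 17
stmt 3: x := z * z  -- replace 0 occurrence(s) of x with (z * z)
  => z == 17
stmt 2: z := z - x  -- replace 1 occurrence(s) of z with (z - x)
  => ( z - x ) == 17
stmt 1: x := x * 7  -- replace 1 occurrence(s) of x with (x * 7)
  => ( z - ( x * 7 ) ) == 17

Answer: ( z - ( x * 7 ) ) == 17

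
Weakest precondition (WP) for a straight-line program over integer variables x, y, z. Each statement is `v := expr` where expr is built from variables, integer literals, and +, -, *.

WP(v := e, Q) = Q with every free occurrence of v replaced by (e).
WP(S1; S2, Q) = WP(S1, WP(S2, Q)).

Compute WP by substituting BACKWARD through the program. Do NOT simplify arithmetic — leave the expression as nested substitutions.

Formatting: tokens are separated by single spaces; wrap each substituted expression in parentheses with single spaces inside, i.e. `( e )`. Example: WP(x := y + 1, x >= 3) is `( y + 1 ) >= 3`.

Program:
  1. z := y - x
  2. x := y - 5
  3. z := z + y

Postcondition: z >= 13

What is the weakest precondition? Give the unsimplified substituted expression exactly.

post: z >= 13
stmt 3: z := z + y  -- replace 1 occurrence(s) of z with (z + y)
  => ( z + y ) >= 13
stmt 2: x := y - 5  -- replace 0 occurrence(s) of x with (y - 5)
  => ( z + y ) >= 13
stmt 1: z := y - x  -- replace 1 occurrence(s) of z with (y - x)
  => ( ( y - x ) + y ) >= 13

Answer: ( ( y - x ) + y ) >= 13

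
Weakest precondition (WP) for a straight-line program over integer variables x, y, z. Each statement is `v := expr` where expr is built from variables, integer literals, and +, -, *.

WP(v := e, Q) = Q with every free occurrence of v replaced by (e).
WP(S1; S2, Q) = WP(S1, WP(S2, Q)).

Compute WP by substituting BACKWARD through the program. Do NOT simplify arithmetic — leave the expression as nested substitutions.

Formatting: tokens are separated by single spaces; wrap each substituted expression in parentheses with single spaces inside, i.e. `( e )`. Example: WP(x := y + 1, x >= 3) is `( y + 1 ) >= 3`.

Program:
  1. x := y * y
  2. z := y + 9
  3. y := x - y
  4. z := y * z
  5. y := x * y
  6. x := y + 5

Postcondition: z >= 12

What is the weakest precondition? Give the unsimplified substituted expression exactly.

Answer: ( ( ( y * y ) - y ) * ( y + 9 ) ) >= 12

Derivation:
post: z >= 12
stmt 6: x := y + 5  -- replace 0 occurrence(s) of x with (y + 5)
  => z >= 12
stmt 5: y := x * y  -- replace 0 occurrence(s) of y with (x * y)
  => z >= 12
stmt 4: z := y * z  -- replace 1 occurrence(s) of z with (y * z)
  => ( y * z ) >= 12
stmt 3: y := x - y  -- replace 1 occurrence(s) of y with (x - y)
  => ( ( x - y ) * z ) >= 12
stmt 2: z := y + 9  -- replace 1 occurrence(s) of z with (y + 9)
  => ( ( x - y ) * ( y + 9 ) ) >= 12
stmt 1: x := y * y  -- replace 1 occurrence(s) of x with (y * y)
  => ( ( ( y * y ) - y ) * ( y + 9 ) ) >= 12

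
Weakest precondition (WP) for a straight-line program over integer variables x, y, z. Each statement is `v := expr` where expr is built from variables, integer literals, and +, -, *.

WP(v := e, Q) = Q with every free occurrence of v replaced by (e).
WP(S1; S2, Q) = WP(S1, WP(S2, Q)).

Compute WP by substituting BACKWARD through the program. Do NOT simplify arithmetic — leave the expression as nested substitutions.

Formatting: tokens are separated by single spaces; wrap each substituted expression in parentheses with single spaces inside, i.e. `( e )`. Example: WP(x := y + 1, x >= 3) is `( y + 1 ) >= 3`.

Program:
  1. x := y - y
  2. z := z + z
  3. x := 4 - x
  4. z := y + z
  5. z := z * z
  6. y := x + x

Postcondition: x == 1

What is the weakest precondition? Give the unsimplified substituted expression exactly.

Answer: ( 4 - ( y - y ) ) == 1

Derivation:
post: x == 1
stmt 6: y := x + x  -- replace 0 occurrence(s) of y with (x + x)
  => x == 1
stmt 5: z := z * z  -- replace 0 occurrence(s) of z with (z * z)
  => x == 1
stmt 4: z := y + z  -- replace 0 occurrence(s) of z with (y + z)
  => x == 1
stmt 3: x := 4 - x  -- replace 1 occurrence(s) of x with (4 - x)
  => ( 4 - x ) == 1
stmt 2: z := z + z  -- replace 0 occurrence(s) of z with (z + z)
  => ( 4 - x ) == 1
stmt 1: x := y - y  -- replace 1 occurrence(s) of x with (y - y)
  => ( 4 - ( y - y ) ) == 1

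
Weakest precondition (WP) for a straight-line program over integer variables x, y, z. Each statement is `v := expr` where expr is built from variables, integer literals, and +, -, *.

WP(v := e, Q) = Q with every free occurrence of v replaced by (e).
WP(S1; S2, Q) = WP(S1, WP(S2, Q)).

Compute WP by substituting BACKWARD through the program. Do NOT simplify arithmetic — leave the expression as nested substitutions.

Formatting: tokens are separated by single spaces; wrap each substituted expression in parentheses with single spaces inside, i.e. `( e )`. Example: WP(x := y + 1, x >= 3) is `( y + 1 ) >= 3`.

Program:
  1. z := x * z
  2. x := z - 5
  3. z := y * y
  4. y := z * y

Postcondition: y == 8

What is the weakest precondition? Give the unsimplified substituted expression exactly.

post: y == 8
stmt 4: y := z * y  -- replace 1 occurrence(s) of y with (z * y)
  => ( z * y ) == 8
stmt 3: z := y * y  -- replace 1 occurrence(s) of z with (y * y)
  => ( ( y * y ) * y ) == 8
stmt 2: x := z - 5  -- replace 0 occurrence(s) of x with (z - 5)
  => ( ( y * y ) * y ) == 8
stmt 1: z := x * z  -- replace 0 occurrence(s) of z with (x * z)
  => ( ( y * y ) * y ) == 8

Answer: ( ( y * y ) * y ) == 8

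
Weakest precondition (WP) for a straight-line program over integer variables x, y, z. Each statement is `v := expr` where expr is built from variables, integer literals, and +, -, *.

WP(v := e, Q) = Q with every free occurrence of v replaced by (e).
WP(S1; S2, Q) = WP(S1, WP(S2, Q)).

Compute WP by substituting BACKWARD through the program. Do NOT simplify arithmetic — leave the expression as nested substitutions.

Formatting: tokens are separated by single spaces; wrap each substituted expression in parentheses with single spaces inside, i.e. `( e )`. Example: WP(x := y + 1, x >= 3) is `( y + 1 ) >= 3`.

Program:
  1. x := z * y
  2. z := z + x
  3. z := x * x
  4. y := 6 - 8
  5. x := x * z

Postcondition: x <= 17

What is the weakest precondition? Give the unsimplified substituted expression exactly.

Answer: ( ( z * y ) * ( ( z * y ) * ( z * y ) ) ) <= 17

Derivation:
post: x <= 17
stmt 5: x := x * z  -- replace 1 occurrence(s) of x with (x * z)
  => ( x * z ) <= 17
stmt 4: y := 6 - 8  -- replace 0 occurrence(s) of y with (6 - 8)
  => ( x * z ) <= 17
stmt 3: z := x * x  -- replace 1 occurrence(s) of z with (x * x)
  => ( x * ( x * x ) ) <= 17
stmt 2: z := z + x  -- replace 0 occurrence(s) of z with (z + x)
  => ( x * ( x * x ) ) <= 17
stmt 1: x := z * y  -- replace 3 occurrence(s) of x with (z * y)
  => ( ( z * y ) * ( ( z * y ) * ( z * y ) ) ) <= 17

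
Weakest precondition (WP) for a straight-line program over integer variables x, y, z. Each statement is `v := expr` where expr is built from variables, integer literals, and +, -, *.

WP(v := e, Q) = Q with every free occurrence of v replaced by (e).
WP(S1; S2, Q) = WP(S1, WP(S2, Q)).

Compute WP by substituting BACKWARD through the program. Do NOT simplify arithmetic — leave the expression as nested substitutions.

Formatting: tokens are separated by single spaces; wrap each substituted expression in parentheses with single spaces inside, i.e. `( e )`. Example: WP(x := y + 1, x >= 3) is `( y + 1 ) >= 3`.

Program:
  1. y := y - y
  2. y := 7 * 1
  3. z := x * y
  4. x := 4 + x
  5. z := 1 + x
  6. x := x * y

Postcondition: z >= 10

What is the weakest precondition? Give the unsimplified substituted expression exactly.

post: z >= 10
stmt 6: x := x * y  -- replace 0 occurrence(s) of x with (x * y)
  => z >= 10
stmt 5: z := 1 + x  -- replace 1 occurrence(s) of z with (1 + x)
  => ( 1 + x ) >= 10
stmt 4: x := 4 + x  -- replace 1 occurrence(s) of x with (4 + x)
  => ( 1 + ( 4 + x ) ) >= 10
stmt 3: z := x * y  -- replace 0 occurrence(s) of z with (x * y)
  => ( 1 + ( 4 + x ) ) >= 10
stmt 2: y := 7 * 1  -- replace 0 occurrence(s) of y with (7 * 1)
  => ( 1 + ( 4 + x ) ) >= 10
stmt 1: y := y - y  -- replace 0 occurrence(s) of y with (y - y)
  => ( 1 + ( 4 + x ) ) >= 10

Answer: ( 1 + ( 4 + x ) ) >= 10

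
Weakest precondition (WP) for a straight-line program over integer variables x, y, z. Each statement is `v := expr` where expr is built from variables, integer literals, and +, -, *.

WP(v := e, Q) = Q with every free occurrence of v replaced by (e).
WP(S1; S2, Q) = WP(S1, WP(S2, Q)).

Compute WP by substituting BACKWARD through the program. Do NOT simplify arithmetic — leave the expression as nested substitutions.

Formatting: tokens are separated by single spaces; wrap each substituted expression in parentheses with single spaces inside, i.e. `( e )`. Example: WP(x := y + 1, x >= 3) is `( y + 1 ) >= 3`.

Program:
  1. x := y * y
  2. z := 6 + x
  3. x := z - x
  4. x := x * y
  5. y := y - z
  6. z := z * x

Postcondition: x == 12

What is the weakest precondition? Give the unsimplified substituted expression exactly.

Answer: ( ( ( 6 + ( y * y ) ) - ( y * y ) ) * y ) == 12

Derivation:
post: x == 12
stmt 6: z := z * x  -- replace 0 occurrence(s) of z with (z * x)
  => x == 12
stmt 5: y := y - z  -- replace 0 occurrence(s) of y with (y - z)
  => x == 12
stmt 4: x := x * y  -- replace 1 occurrence(s) of x with (x * y)
  => ( x * y ) == 12
stmt 3: x := z - x  -- replace 1 occurrence(s) of x with (z - x)
  => ( ( z - x ) * y ) == 12
stmt 2: z := 6 + x  -- replace 1 occurrence(s) of z with (6 + x)
  => ( ( ( 6 + x ) - x ) * y ) == 12
stmt 1: x := y * y  -- replace 2 occurrence(s) of x with (y * y)
  => ( ( ( 6 + ( y * y ) ) - ( y * y ) ) * y ) == 12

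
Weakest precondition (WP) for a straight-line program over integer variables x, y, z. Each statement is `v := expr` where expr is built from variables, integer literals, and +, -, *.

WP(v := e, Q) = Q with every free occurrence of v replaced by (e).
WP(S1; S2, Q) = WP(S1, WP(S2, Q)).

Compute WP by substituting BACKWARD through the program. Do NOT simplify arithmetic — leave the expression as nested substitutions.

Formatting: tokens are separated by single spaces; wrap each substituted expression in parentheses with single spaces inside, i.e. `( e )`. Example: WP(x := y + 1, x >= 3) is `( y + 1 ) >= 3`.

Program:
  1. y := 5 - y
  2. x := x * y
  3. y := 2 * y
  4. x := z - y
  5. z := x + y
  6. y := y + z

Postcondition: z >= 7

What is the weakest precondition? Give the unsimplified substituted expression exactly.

post: z >= 7
stmt 6: y := y + z  -- replace 0 occurrence(s) of y with (y + z)
  => z >= 7
stmt 5: z := x + y  -- replace 1 occurrence(s) of z with (x + y)
  => ( x + y ) >= 7
stmt 4: x := z - y  -- replace 1 occurrence(s) of x with (z - y)
  => ( ( z - y ) + y ) >= 7
stmt 3: y := 2 * y  -- replace 2 occurrence(s) of y with (2 * y)
  => ( ( z - ( 2 * y ) ) + ( 2 * y ) ) >= 7
stmt 2: x := x * y  -- replace 0 occurrence(s) of x with (x * y)
  => ( ( z - ( 2 * y ) ) + ( 2 * y ) ) >= 7
stmt 1: y := 5 - y  -- replace 2 occurrence(s) of y with (5 - y)
  => ( ( z - ( 2 * ( 5 - y ) ) ) + ( 2 * ( 5 - y ) ) ) >= 7

Answer: ( ( z - ( 2 * ( 5 - y ) ) ) + ( 2 * ( 5 - y ) ) ) >= 7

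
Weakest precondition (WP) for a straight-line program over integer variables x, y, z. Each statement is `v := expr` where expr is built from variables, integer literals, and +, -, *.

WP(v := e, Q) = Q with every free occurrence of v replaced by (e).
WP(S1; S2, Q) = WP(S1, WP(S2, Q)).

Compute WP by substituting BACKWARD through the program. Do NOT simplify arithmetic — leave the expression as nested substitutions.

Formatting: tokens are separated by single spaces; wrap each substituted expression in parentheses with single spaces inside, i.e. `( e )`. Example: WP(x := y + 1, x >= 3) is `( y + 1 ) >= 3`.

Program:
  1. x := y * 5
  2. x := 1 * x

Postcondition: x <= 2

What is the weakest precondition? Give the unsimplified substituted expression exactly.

post: x <= 2
stmt 2: x := 1 * x  -- replace 1 occurrence(s) of x with (1 * x)
  => ( 1 * x ) <= 2
stmt 1: x := y * 5  -- replace 1 occurrence(s) of x with (y * 5)
  => ( 1 * ( y * 5 ) ) <= 2

Answer: ( 1 * ( y * 5 ) ) <= 2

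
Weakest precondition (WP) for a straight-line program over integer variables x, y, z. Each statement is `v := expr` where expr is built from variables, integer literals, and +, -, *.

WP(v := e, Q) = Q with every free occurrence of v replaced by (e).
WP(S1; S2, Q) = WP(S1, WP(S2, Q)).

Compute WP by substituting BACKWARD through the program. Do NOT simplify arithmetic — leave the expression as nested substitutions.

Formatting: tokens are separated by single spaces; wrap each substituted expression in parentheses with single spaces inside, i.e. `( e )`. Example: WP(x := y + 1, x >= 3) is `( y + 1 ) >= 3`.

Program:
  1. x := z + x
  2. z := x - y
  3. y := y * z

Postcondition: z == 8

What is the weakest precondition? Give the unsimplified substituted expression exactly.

Answer: ( ( z + x ) - y ) == 8

Derivation:
post: z == 8
stmt 3: y := y * z  -- replace 0 occurrence(s) of y with (y * z)
  => z == 8
stmt 2: z := x - y  -- replace 1 occurrence(s) of z with (x - y)
  => ( x - y ) == 8
stmt 1: x := z + x  -- replace 1 occurrence(s) of x with (z + x)
  => ( ( z + x ) - y ) == 8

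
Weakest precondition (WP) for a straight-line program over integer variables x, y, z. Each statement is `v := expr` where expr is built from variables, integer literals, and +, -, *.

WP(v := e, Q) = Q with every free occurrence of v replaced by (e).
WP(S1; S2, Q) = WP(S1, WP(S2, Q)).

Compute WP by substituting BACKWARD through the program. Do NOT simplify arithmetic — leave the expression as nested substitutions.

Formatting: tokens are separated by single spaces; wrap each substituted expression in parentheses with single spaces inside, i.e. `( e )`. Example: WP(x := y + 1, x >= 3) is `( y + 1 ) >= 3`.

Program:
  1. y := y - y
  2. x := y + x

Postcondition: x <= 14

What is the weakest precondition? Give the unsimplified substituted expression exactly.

Answer: ( ( y - y ) + x ) <= 14

Derivation:
post: x <= 14
stmt 2: x := y + x  -- replace 1 occurrence(s) of x with (y + x)
  => ( y + x ) <= 14
stmt 1: y := y - y  -- replace 1 occurrence(s) of y with (y - y)
  => ( ( y - y ) + x ) <= 14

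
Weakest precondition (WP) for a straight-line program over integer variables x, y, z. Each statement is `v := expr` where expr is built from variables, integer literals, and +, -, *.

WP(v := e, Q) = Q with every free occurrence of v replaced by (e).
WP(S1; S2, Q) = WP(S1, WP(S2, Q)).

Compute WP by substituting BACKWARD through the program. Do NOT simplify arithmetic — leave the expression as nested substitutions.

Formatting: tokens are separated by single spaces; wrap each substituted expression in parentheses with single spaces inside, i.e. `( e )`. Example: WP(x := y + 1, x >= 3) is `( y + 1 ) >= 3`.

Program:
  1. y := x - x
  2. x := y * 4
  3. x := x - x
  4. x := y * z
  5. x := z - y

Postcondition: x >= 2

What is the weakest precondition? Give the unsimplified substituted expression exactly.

Answer: ( z - ( x - x ) ) >= 2

Derivation:
post: x >= 2
stmt 5: x := z - y  -- replace 1 occurrence(s) of x with (z - y)
  => ( z - y ) >= 2
stmt 4: x := y * z  -- replace 0 occurrence(s) of x with (y * z)
  => ( z - y ) >= 2
stmt 3: x := x - x  -- replace 0 occurrence(s) of x with (x - x)
  => ( z - y ) >= 2
stmt 2: x := y * 4  -- replace 0 occurrence(s) of x with (y * 4)
  => ( z - y ) >= 2
stmt 1: y := x - x  -- replace 1 occurrence(s) of y with (x - x)
  => ( z - ( x - x ) ) >= 2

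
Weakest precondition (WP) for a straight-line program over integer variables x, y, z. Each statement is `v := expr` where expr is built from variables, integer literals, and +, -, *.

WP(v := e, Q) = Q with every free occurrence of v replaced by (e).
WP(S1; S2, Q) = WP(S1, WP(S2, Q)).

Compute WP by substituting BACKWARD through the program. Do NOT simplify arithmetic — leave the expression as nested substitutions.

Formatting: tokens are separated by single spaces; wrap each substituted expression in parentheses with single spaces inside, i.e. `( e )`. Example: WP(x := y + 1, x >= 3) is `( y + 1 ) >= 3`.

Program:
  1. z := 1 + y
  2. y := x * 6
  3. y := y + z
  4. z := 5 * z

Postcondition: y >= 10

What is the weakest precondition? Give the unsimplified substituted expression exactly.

post: y >= 10
stmt 4: z := 5 * z  -- replace 0 occurrence(s) of z with (5 * z)
  => y >= 10
stmt 3: y := y + z  -- replace 1 occurrence(s) of y with (y + z)
  => ( y + z ) >= 10
stmt 2: y := x * 6  -- replace 1 occurrence(s) of y with (x * 6)
  => ( ( x * 6 ) + z ) >= 10
stmt 1: z := 1 + y  -- replace 1 occurrence(s) of z with (1 + y)
  => ( ( x * 6 ) + ( 1 + y ) ) >= 10

Answer: ( ( x * 6 ) + ( 1 + y ) ) >= 10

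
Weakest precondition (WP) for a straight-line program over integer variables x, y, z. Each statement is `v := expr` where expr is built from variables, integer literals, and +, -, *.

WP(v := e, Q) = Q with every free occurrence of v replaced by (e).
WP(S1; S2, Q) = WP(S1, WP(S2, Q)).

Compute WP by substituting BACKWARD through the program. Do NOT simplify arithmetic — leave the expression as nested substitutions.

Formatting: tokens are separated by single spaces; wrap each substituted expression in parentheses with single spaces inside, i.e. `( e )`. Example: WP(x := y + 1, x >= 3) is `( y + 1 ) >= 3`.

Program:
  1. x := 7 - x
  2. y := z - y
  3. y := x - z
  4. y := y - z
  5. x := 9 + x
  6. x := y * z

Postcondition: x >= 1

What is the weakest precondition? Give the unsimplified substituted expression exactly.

post: x >= 1
stmt 6: x := y * z  -- replace 1 occurrence(s) of x with (y * z)
  => ( y * z ) >= 1
stmt 5: x := 9 + x  -- replace 0 occurrence(s) of x with (9 + x)
  => ( y * z ) >= 1
stmt 4: y := y - z  -- replace 1 occurrence(s) of y with (y - z)
  => ( ( y - z ) * z ) >= 1
stmt 3: y := x - z  -- replace 1 occurrence(s) of y with (x - z)
  => ( ( ( x - z ) - z ) * z ) >= 1
stmt 2: y := z - y  -- replace 0 occurrence(s) of y with (z - y)
  => ( ( ( x - z ) - z ) * z ) >= 1
stmt 1: x := 7 - x  -- replace 1 occurrence(s) of x with (7 - x)
  => ( ( ( ( 7 - x ) - z ) - z ) * z ) >= 1

Answer: ( ( ( ( 7 - x ) - z ) - z ) * z ) >= 1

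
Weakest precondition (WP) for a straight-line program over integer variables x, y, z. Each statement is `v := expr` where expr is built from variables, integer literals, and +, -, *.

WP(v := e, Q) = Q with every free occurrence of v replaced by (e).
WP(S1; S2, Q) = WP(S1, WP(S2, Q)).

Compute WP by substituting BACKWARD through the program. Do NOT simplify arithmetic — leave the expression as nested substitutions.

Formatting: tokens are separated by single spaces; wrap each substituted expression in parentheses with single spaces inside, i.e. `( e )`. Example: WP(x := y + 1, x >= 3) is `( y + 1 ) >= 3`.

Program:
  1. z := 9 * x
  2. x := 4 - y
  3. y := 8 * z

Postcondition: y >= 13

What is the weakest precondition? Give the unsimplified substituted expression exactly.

post: y >= 13
stmt 3: y := 8 * z  -- replace 1 occurrence(s) of y with (8 * z)
  => ( 8 * z ) >= 13
stmt 2: x := 4 - y  -- replace 0 occurrence(s) of x with (4 - y)
  => ( 8 * z ) >= 13
stmt 1: z := 9 * x  -- replace 1 occurrence(s) of z with (9 * x)
  => ( 8 * ( 9 * x ) ) >= 13

Answer: ( 8 * ( 9 * x ) ) >= 13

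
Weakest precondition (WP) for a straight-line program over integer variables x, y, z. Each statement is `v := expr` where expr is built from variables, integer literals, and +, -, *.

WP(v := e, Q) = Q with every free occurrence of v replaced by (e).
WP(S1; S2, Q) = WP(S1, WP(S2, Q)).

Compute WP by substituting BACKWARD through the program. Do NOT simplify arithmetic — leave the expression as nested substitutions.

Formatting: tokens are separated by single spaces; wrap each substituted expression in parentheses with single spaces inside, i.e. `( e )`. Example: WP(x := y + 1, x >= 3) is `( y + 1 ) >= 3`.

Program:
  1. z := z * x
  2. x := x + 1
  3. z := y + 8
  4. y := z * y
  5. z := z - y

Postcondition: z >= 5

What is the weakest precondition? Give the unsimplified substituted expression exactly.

Answer: ( ( y + 8 ) - ( ( y + 8 ) * y ) ) >= 5

Derivation:
post: z >= 5
stmt 5: z := z - y  -- replace 1 occurrence(s) of z with (z - y)
  => ( z - y ) >= 5
stmt 4: y := z * y  -- replace 1 occurrence(s) of y with (z * y)
  => ( z - ( z * y ) ) >= 5
stmt 3: z := y + 8  -- replace 2 occurrence(s) of z with (y + 8)
  => ( ( y + 8 ) - ( ( y + 8 ) * y ) ) >= 5
stmt 2: x := x + 1  -- replace 0 occurrence(s) of x with (x + 1)
  => ( ( y + 8 ) - ( ( y + 8 ) * y ) ) >= 5
stmt 1: z := z * x  -- replace 0 occurrence(s) of z with (z * x)
  => ( ( y + 8 ) - ( ( y + 8 ) * y ) ) >= 5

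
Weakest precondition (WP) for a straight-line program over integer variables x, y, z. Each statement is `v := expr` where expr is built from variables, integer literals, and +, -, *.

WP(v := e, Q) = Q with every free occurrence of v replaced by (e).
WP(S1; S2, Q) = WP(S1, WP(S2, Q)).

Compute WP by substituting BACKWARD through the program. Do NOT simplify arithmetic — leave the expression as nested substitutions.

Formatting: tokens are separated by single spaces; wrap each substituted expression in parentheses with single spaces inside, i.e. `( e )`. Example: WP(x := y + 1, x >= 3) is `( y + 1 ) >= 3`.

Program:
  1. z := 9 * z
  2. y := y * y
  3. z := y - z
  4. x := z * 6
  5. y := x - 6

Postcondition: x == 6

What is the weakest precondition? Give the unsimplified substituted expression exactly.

Answer: ( ( ( y * y ) - ( 9 * z ) ) * 6 ) == 6

Derivation:
post: x == 6
stmt 5: y := x - 6  -- replace 0 occurrence(s) of y with (x - 6)
  => x == 6
stmt 4: x := z * 6  -- replace 1 occurrence(s) of x with (z * 6)
  => ( z * 6 ) == 6
stmt 3: z := y - z  -- replace 1 occurrence(s) of z with (y - z)
  => ( ( y - z ) * 6 ) == 6
stmt 2: y := y * y  -- replace 1 occurrence(s) of y with (y * y)
  => ( ( ( y * y ) - z ) * 6 ) == 6
stmt 1: z := 9 * z  -- replace 1 occurrence(s) of z with (9 * z)
  => ( ( ( y * y ) - ( 9 * z ) ) * 6 ) == 6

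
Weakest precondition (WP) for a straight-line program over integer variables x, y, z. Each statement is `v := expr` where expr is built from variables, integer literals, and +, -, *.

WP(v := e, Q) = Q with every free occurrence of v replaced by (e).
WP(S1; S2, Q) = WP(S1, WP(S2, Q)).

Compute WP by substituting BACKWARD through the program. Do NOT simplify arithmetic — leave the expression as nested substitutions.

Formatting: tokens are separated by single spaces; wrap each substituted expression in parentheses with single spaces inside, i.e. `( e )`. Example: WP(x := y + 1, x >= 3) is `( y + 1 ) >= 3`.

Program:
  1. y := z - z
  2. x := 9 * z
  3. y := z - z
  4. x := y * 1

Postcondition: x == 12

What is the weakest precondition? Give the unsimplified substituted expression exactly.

Answer: ( ( z - z ) * 1 ) == 12

Derivation:
post: x == 12
stmt 4: x := y * 1  -- replace 1 occurrence(s) of x with (y * 1)
  => ( y * 1 ) == 12
stmt 3: y := z - z  -- replace 1 occurrence(s) of y with (z - z)
  => ( ( z - z ) * 1 ) == 12
stmt 2: x := 9 * z  -- replace 0 occurrence(s) of x with (9 * z)
  => ( ( z - z ) * 1 ) == 12
stmt 1: y := z - z  -- replace 0 occurrence(s) of y with (z - z)
  => ( ( z - z ) * 1 ) == 12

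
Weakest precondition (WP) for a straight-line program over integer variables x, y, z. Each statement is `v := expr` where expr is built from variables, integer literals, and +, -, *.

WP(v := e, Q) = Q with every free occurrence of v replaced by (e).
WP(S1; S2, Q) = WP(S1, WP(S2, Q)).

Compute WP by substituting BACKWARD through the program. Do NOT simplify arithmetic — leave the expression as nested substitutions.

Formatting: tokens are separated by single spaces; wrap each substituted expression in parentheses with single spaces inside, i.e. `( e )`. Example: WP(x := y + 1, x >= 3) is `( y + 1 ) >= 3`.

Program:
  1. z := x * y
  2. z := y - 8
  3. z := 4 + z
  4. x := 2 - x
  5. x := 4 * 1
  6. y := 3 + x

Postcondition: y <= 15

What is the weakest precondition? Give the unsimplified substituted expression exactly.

post: y <= 15
stmt 6: y := 3 + x  -- replace 1 occurrence(s) of y with (3 + x)
  => ( 3 + x ) <= 15
stmt 5: x := 4 * 1  -- replace 1 occurrence(s) of x with (4 * 1)
  => ( 3 + ( 4 * 1 ) ) <= 15
stmt 4: x := 2 - x  -- replace 0 occurrence(s) of x with (2 - x)
  => ( 3 + ( 4 * 1 ) ) <= 15
stmt 3: z := 4 + z  -- replace 0 occurrence(s) of z with (4 + z)
  => ( 3 + ( 4 * 1 ) ) <= 15
stmt 2: z := y - 8  -- replace 0 occurrence(s) of z with (y - 8)
  => ( 3 + ( 4 * 1 ) ) <= 15
stmt 1: z := x * y  -- replace 0 occurrence(s) of z with (x * y)
  => ( 3 + ( 4 * 1 ) ) <= 15

Answer: ( 3 + ( 4 * 1 ) ) <= 15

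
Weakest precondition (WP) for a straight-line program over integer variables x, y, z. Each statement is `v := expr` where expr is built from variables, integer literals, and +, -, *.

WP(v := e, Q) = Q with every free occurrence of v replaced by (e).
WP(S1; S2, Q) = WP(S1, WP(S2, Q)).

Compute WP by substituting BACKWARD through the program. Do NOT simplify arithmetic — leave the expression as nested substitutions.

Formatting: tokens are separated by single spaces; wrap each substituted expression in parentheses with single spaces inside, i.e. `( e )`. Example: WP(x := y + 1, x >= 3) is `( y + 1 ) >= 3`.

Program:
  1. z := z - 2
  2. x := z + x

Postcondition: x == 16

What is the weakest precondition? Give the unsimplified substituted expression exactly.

Answer: ( ( z - 2 ) + x ) == 16

Derivation:
post: x == 16
stmt 2: x := z + x  -- replace 1 occurrence(s) of x with (z + x)
  => ( z + x ) == 16
stmt 1: z := z - 2  -- replace 1 occurrence(s) of z with (z - 2)
  => ( ( z - 2 ) + x ) == 16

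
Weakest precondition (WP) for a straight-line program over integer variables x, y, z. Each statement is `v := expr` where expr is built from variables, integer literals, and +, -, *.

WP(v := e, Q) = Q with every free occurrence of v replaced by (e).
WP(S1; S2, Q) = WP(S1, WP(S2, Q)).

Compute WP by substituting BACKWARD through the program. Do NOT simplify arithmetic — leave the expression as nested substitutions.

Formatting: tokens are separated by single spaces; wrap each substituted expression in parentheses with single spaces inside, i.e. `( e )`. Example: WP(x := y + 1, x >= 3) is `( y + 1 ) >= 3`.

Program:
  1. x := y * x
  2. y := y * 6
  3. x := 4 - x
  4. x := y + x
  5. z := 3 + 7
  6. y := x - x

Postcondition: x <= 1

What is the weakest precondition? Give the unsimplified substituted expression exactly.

Answer: ( ( y * 6 ) + ( 4 - ( y * x ) ) ) <= 1

Derivation:
post: x <= 1
stmt 6: y := x - x  -- replace 0 occurrence(s) of y with (x - x)
  => x <= 1
stmt 5: z := 3 + 7  -- replace 0 occurrence(s) of z with (3 + 7)
  => x <= 1
stmt 4: x := y + x  -- replace 1 occurrence(s) of x with (y + x)
  => ( y + x ) <= 1
stmt 3: x := 4 - x  -- replace 1 occurrence(s) of x with (4 - x)
  => ( y + ( 4 - x ) ) <= 1
stmt 2: y := y * 6  -- replace 1 occurrence(s) of y with (y * 6)
  => ( ( y * 6 ) + ( 4 - x ) ) <= 1
stmt 1: x := y * x  -- replace 1 occurrence(s) of x with (y * x)
  => ( ( y * 6 ) + ( 4 - ( y * x ) ) ) <= 1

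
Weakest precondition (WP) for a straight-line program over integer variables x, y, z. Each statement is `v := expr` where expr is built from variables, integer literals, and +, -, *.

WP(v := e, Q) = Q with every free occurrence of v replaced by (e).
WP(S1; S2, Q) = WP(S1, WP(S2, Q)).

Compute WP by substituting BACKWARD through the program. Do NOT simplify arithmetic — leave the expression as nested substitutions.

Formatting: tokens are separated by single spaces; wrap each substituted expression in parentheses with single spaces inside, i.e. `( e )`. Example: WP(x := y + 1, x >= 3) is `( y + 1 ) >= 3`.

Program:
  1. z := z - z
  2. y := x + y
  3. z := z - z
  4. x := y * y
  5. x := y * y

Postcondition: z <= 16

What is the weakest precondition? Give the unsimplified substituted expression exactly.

Answer: ( ( z - z ) - ( z - z ) ) <= 16

Derivation:
post: z <= 16
stmt 5: x := y * y  -- replace 0 occurrence(s) of x with (y * y)
  => z <= 16
stmt 4: x := y * y  -- replace 0 occurrence(s) of x with (y * y)
  => z <= 16
stmt 3: z := z - z  -- replace 1 occurrence(s) of z with (z - z)
  => ( z - z ) <= 16
stmt 2: y := x + y  -- replace 0 occurrence(s) of y with (x + y)
  => ( z - z ) <= 16
stmt 1: z := z - z  -- replace 2 occurrence(s) of z with (z - z)
  => ( ( z - z ) - ( z - z ) ) <= 16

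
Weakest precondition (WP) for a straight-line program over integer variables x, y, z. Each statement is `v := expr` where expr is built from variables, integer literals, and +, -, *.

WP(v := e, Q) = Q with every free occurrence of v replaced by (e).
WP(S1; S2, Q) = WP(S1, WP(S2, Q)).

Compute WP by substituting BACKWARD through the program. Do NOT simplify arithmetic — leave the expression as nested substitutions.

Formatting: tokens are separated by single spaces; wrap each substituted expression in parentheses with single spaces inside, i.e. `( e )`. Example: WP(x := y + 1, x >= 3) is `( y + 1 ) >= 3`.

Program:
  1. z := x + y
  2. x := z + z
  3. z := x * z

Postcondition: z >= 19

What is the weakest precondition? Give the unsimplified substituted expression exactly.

Answer: ( ( ( x + y ) + ( x + y ) ) * ( x + y ) ) >= 19

Derivation:
post: z >= 19
stmt 3: z := x * z  -- replace 1 occurrence(s) of z with (x * z)
  => ( x * z ) >= 19
stmt 2: x := z + z  -- replace 1 occurrence(s) of x with (z + z)
  => ( ( z + z ) * z ) >= 19
stmt 1: z := x + y  -- replace 3 occurrence(s) of z with (x + y)
  => ( ( ( x + y ) + ( x + y ) ) * ( x + y ) ) >= 19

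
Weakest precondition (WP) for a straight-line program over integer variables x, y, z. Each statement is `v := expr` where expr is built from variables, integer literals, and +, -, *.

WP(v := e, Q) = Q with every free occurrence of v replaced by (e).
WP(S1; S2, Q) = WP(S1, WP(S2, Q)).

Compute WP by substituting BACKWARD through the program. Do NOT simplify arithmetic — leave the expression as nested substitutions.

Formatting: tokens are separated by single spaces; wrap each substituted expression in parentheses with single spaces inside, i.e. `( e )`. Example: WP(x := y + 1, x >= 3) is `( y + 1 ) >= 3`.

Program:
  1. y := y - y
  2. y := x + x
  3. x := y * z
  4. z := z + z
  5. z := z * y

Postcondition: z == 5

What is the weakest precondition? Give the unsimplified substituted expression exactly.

Answer: ( ( z + z ) * ( x + x ) ) == 5

Derivation:
post: z == 5
stmt 5: z := z * y  -- replace 1 occurrence(s) of z with (z * y)
  => ( z * y ) == 5
stmt 4: z := z + z  -- replace 1 occurrence(s) of z with (z + z)
  => ( ( z + z ) * y ) == 5
stmt 3: x := y * z  -- replace 0 occurrence(s) of x with (y * z)
  => ( ( z + z ) * y ) == 5
stmt 2: y := x + x  -- replace 1 occurrence(s) of y with (x + x)
  => ( ( z + z ) * ( x + x ) ) == 5
stmt 1: y := y - y  -- replace 0 occurrence(s) of y with (y - y)
  => ( ( z + z ) * ( x + x ) ) == 5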